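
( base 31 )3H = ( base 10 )110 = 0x6E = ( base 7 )215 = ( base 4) 1232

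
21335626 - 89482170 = -68146544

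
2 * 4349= 8698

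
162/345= 54/115 = 0.47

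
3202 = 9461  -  6259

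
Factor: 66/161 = 2^1*3^1*7^( -1)*11^1*23^(  -  1 )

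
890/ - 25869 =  - 1+24979/25869 = - 0.03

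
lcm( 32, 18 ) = 288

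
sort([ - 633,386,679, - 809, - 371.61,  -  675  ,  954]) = [ - 809, - 675, - 633, - 371.61, 386,679, 954] 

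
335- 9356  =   - 9021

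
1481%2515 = 1481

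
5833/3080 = 1 + 2753/3080 = 1.89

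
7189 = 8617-1428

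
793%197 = 5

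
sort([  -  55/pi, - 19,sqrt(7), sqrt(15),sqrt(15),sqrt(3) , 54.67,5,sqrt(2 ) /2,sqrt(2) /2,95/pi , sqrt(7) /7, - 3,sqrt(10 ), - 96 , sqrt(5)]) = [- 96, - 19,-55/pi, - 3,sqrt ( 7 )/7,sqrt(2)/2 , sqrt( 2 )/2 , sqrt ( 3 ), sqrt( 5 ) , sqrt(7), sqrt( 10 ),sqrt(15),sqrt( 15 ),5 , 95/pi,54.67] 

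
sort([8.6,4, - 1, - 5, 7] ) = [ - 5,-1,  4, 7,  8.6]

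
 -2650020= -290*9138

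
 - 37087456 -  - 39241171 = 2153715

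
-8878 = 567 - 9445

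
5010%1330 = 1020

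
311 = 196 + 115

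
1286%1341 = 1286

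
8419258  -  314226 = 8105032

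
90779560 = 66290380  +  24489180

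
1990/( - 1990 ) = -1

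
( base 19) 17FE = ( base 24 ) gjd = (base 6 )112501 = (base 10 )9685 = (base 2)10010111010101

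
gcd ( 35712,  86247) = 9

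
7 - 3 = 4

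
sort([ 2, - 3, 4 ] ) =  [- 3,2, 4 ] 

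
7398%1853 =1839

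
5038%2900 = 2138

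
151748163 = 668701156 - 516952993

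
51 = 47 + 4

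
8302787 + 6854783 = 15157570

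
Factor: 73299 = 3^1*53^1*461^1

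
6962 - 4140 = 2822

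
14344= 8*1793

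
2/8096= 1/4048 = 0.00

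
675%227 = 221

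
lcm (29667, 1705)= 148335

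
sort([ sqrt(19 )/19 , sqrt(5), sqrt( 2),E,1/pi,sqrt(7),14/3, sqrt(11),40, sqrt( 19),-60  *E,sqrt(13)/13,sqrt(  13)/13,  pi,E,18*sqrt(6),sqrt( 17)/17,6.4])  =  [-60 *E, sqrt( 19)/19,sqrt(17)/17, sqrt(13 )/13, sqrt(13 ) /13,  1/pi, sqrt(2),  sqrt(5 ),sqrt(7), E, E, pi,sqrt(11 ),sqrt(19),14/3,6.4, 40,18*sqrt( 6 ) ]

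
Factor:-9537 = -3^1 * 11^1 *17^2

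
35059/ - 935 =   -  35059/935 = -37.50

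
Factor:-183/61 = -3 = -3^1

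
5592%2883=2709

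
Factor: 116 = 2^2*29^1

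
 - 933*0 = 0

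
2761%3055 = 2761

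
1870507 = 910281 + 960226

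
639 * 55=35145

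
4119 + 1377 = 5496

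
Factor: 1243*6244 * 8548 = 2^4*7^1*11^1* 113^1 * 223^1 * 2137^1=66343524016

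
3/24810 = 1/8270 = 0.00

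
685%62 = 3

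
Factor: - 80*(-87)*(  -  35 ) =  - 243600 = - 2^4*3^1*5^2*7^1*29^1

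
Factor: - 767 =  - 13^1*59^1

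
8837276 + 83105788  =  91943064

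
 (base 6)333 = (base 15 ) 89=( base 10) 129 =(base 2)10000001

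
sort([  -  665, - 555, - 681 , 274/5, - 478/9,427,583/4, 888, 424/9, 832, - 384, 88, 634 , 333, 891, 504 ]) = [ - 681 , - 665,- 555,-384, - 478/9,424/9, 274/5,88, 583/4,333, 427, 504, 634, 832,888,  891 ] 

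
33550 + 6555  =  40105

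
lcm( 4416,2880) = 66240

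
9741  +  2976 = 12717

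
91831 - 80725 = 11106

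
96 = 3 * 32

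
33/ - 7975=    - 1 + 722/725 = -0.00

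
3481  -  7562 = - 4081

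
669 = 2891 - 2222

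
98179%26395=18994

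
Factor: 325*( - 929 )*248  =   - 74877400 = - 2^3*5^2 *13^1 * 31^1*  929^1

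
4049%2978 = 1071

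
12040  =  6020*2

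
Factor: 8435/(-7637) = -5^1*241^1*1091^( - 1 ) = -1205/1091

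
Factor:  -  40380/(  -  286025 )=2^2*3^1*5^( - 1)*17^( - 1) = 12/85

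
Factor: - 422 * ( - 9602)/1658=2026022/829 = 2^1*211^1*829^( - 1 )*4801^1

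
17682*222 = 3925404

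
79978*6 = 479868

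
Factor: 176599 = 176599^1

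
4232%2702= 1530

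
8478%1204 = 50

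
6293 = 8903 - 2610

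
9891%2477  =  2460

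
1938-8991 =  - 7053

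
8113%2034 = 2011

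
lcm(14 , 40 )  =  280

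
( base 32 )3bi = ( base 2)110101110010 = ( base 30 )3om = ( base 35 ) 2SC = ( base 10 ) 3442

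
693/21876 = 231/7292 = 0.03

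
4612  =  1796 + 2816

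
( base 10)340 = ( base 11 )28a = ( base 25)df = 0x154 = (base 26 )d2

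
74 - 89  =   - 15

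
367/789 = 367/789 = 0.47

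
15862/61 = 260 + 2/61 = 260.03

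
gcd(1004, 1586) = 2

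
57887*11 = 636757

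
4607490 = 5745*802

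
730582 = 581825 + 148757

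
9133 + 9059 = 18192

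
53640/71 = 755 + 35/71 = 755.49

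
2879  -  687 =2192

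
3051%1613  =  1438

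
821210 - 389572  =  431638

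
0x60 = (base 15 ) 66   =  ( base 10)96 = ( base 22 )48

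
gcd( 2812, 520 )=4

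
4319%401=309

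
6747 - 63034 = - 56287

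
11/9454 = 11/9454 = 0.00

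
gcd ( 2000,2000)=2000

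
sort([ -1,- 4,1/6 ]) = [ - 4,-1,  1/6] 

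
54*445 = 24030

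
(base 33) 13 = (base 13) 2a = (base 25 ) 1B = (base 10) 36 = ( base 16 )24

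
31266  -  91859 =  - 60593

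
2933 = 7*419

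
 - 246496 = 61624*( - 4 ) 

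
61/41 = 1 + 20/41 = 1.49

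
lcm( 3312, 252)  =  23184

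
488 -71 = 417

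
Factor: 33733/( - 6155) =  - 5^( - 1 )*7^1*61^1*79^1 * 1231^ ( - 1)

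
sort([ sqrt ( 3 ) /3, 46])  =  [ sqrt(3 ) /3,46]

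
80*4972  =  397760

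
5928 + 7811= 13739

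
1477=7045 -5568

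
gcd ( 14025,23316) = 3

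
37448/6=18724/3 = 6241.33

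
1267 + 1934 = 3201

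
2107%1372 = 735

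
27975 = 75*373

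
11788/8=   1473+1/2 = 1473.50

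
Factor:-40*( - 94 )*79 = 297040 = 2^4*5^1*47^1*79^1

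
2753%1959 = 794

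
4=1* 4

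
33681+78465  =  112146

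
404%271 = 133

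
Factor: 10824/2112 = 41/8 = 2^( - 3)*41^1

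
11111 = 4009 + 7102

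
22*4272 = 93984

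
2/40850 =1/20425 = 0.00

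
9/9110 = 9/9110 = 0.00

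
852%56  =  12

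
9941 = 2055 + 7886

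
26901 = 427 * 63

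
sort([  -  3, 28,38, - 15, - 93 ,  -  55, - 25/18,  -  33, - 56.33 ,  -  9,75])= [ - 93, - 56.33,  -  55,  -  33,  -  15,- 9, -3, - 25/18,28,38, 75 ] 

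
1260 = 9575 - 8315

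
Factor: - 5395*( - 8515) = 5^2*13^2*83^1 * 131^1 = 45938425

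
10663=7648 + 3015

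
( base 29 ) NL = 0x2B0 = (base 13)40C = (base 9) 844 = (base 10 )688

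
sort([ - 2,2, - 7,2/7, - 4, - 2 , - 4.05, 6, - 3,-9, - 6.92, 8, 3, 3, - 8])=[ - 9, - 8, - 7, - 6.92, - 4.05,  -  4, - 3, - 2, - 2 , 2/7,  2,3 , 3, 6 , 8 ] 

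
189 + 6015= 6204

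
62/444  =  31/222 = 0.14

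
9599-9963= - 364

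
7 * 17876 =125132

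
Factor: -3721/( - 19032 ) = 2^( - 3)*3^( - 1)*13^( - 1 )*61^1 = 61/312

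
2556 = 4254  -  1698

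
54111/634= 85 + 221/634 = 85.35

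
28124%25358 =2766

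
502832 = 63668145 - 63165313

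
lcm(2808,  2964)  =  53352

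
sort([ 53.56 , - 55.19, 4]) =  [-55.19,4,53.56] 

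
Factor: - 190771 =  - 7^1 * 27253^1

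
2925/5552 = 2925/5552 = 0.53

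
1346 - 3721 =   -  2375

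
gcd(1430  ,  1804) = 22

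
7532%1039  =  259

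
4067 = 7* 581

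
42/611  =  42/611  =  0.07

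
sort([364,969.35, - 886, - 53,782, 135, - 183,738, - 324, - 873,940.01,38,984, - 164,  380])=[-886, - 873, - 324, - 183, - 164, - 53,38 , 135, 364, 380,738,782,  940.01,969.35,  984 ]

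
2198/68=1099/34 = 32.32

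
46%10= 6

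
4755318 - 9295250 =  - 4539932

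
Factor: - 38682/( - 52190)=3^2*5^( - 1) * 7^1 * 17^(-1) = 63/85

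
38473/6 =38473/6=6412.17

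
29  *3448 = 99992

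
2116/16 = 132 + 1/4 = 132.25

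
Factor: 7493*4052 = 2^2*59^1*127^1*1013^1  =  30361636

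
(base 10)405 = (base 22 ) i9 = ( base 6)1513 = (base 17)16e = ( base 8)625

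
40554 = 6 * 6759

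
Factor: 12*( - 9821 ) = - 2^2*3^1*7^1*23^1*61^1 = -117852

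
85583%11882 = 2409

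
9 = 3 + 6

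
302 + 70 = 372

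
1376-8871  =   - 7495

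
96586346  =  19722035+76864311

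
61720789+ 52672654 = 114393443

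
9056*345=3124320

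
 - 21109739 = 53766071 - 74875810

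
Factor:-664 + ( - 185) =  - 3^1*283^1 = -849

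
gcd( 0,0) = 0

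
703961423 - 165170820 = 538790603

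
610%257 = 96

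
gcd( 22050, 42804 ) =18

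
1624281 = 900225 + 724056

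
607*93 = 56451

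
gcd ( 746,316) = 2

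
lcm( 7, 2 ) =14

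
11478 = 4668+6810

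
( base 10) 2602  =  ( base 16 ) a2a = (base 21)5IJ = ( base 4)220222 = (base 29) 32L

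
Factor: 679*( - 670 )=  - 2^1*5^1 * 7^1*67^1*97^1=-  454930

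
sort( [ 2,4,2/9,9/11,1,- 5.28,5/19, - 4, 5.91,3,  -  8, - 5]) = [ - 8, - 5.28, - 5,-4,2/9,5/19,9/11,1, 2, 3,4, 5.91]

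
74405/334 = 222 + 257/334 = 222.77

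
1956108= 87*22484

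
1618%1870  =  1618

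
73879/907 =81 + 412/907  =  81.45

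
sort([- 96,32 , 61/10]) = [ - 96, 61/10,  32]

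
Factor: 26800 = 2^4*5^2*67^1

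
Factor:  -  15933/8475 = -47/25 = - 5^(-2 ) * 47^1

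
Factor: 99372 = 2^2*3^1 * 7^2*13^2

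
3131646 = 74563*42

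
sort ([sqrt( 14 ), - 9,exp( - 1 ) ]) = [ - 9,exp( - 1),  sqrt(  14) ] 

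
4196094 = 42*99907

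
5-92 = -87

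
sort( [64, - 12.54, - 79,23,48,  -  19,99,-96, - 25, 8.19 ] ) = [ - 96,-79 , - 25, - 19,- 12.54  ,  8.19,23 , 48,64,99] 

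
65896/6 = 10982+2/3 = 10982.67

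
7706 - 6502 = 1204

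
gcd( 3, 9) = 3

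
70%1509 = 70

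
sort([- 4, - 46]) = [ - 46, - 4 ]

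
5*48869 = 244345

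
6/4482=1/747 =0.00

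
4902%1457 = 531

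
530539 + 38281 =568820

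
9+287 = 296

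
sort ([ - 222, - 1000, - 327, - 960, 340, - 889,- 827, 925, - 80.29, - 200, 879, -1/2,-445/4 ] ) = [-1000,-960, - 889, - 827,  -  327, - 222 , - 200, - 445/4, - 80.29, - 1/2, 340, 879,  925 ]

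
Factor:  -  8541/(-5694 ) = 2^( - 1 )*3^1 = 3/2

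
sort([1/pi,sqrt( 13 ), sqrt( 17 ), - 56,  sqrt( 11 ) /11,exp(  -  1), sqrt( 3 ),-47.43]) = [-56, - 47.43,sqrt( 11 ) /11,1/pi, exp(  -  1), sqrt( 3), sqrt( 13), sqrt(17)]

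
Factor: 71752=2^3 *8969^1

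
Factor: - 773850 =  - 2^1*3^1*5^2*7^1*11^1*67^1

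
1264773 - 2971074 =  - 1706301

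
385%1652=385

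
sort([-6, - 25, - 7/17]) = [ - 25, - 6, - 7/17]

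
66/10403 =66/10403 = 0.01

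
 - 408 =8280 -8688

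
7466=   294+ 7172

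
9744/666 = 1624/111 =14.63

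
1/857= 1/857 = 0.00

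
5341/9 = 593 + 4/9=593.44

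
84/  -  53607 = -1+17841/17869 = -  0.00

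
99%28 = 15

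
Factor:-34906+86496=2^1*  5^1*7^1 * 11^1*67^1 = 51590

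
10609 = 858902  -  848293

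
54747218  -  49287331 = 5459887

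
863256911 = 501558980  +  361697931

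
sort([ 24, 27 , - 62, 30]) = [ - 62, 24, 27,30]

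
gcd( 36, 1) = 1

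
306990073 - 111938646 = 195051427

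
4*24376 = 97504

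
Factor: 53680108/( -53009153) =-2^2*43^(- 1)*3011^1*4457^1*1232771^(-1) 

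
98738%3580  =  2078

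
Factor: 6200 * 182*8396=9474046400 = 2^6*5^2*7^1*13^1 *31^1*2099^1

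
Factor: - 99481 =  - 53^1*1877^1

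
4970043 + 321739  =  5291782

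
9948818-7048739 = 2900079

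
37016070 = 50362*735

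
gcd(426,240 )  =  6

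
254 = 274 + - 20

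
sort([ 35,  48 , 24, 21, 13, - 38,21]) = [ - 38, 13 , 21, 21, 24,35,48 ] 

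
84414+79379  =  163793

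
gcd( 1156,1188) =4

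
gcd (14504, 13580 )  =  28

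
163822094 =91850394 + 71971700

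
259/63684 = 259/63684 = 0.00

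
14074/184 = 7037/92 = 76.49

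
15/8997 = 5/2999=0.00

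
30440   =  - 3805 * ( - 8 ) 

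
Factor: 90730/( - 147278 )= - 5^1*43^1*349^( - 1 ) = - 215/349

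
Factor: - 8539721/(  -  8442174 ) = 2^( - 1)*3^( - 1)*13^(  -  1)*19^1*108233^(-1 )*449459^1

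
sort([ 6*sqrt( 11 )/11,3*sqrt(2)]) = [6*sqrt( 11 )/11,3 * sqrt(2 )]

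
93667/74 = 1265 + 57/74 = 1265.77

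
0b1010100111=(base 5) 10204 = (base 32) l7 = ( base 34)jx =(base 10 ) 679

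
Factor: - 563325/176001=-5^2*17^(-2) * 37^1 = - 925/289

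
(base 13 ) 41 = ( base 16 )35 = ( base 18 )2H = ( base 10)53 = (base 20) 2d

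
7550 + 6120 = 13670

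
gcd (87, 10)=1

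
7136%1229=991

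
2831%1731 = 1100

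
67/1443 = 67/1443 = 0.05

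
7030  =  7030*1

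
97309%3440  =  989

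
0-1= - 1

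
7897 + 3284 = 11181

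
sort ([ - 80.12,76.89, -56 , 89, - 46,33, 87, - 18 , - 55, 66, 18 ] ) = [ - 80.12, - 56, - 55, - 46, - 18,18,33 , 66,76.89, 87, 89]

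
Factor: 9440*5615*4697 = 2^5*5^2* 7^1*11^1* 59^1*61^1 *1123^1 = 248967303200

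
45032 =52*866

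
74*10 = 740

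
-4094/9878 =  - 1 + 2892/4939  =  - 0.41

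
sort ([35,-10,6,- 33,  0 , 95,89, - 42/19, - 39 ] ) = [-39, - 33,-10, -42/19 , 0 , 6,35 , 89, 95]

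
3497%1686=125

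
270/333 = 30/37  =  0.81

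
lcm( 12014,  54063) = 108126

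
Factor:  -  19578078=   -  2^1* 3^3*13^1*167^2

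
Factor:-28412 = -2^2 * 7103^1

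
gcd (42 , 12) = 6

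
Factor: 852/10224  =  2^( - 2 )*3^( - 1 ) =1/12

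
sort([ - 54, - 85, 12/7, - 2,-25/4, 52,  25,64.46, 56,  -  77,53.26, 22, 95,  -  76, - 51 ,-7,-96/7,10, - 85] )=[  -  85, - 85, - 77,  -  76,  -  54, - 51, - 96/7 , - 7,  -  25/4, - 2, 12/7,10 , 22, 25,  52,  53.26 , 56, 64.46,95] 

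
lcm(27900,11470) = 1032300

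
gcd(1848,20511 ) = 3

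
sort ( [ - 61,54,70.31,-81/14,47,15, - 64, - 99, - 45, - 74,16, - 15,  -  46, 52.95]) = [ - 99, - 74, - 64, - 61, - 46 ,-45,-15, - 81/14, 15, 16,47, 52.95,54,70.31 ] 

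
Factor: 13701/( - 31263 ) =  - 17^( - 1)*613^( -1 )*4567^1 = - 4567/10421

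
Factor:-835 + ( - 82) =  - 7^1*131^1 = -  917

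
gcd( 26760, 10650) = 30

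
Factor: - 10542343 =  - 7^1 * 277^1 * 5437^1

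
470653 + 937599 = 1408252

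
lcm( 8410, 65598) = 327990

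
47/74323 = 47/74323=0.00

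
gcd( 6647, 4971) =1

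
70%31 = 8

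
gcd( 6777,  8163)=9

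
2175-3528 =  - 1353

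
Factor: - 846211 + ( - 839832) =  - 17^1*41^2*59^1=-1686043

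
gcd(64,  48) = 16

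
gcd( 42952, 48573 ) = 7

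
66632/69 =965 + 47/69 = 965.68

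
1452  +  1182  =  2634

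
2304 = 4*576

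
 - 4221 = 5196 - 9417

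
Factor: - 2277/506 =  - 2^( - 1)*3^2= - 9/2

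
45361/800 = 56  +  561/800 = 56.70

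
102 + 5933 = 6035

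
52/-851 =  - 1+799/851=- 0.06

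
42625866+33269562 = 75895428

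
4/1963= 4/1963 =0.00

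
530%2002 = 530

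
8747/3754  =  8747/3754 = 2.33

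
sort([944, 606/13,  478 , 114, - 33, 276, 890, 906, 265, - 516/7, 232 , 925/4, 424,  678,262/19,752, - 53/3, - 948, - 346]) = [ - 948,-346, - 516/7,-33, - 53/3, 262/19, 606/13,114,925/4,  232,  265,  276, 424,478,678, 752, 890, 906,944]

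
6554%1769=1247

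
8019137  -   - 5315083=13334220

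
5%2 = 1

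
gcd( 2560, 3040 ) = 160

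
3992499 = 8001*499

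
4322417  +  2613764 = 6936181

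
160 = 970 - 810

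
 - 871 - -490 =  - 381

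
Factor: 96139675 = 5^2*17^1 * 47^1*4813^1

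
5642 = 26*217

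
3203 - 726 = 2477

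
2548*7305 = 18613140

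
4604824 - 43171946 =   -  38567122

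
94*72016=6769504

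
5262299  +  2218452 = 7480751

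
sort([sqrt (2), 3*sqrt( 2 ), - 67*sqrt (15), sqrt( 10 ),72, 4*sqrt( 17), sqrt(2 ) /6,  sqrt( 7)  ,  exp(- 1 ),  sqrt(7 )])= [ - 67 * sqrt( 15) , sqrt( 2 )/6,  exp(-1 ) , sqrt (2) , sqrt (7), sqrt(7),  sqrt(10 )  ,  3*sqrt ( 2),  4*sqrt( 17 ),72]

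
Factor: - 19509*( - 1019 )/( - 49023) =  - 6626557/16341 = - 3^( - 1)* 7^1 * 13^ ( - 1) *419^( - 1 )*929^1 * 1019^1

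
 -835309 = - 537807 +- 297502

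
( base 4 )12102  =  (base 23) hb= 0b110010010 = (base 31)CU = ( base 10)402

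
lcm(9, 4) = 36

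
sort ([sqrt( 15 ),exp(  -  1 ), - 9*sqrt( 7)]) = [-9*sqrt( 7 ), exp( - 1),sqrt( 15)]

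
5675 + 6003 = 11678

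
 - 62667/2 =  - 62667/2 =- 31333.50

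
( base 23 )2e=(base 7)114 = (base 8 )74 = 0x3C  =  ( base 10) 60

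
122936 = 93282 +29654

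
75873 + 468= 76341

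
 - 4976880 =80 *( - 62211)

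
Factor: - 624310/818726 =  -745/977 = - 5^1 * 149^1*977^( - 1) 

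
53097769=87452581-34354812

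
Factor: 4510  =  2^1*5^1*11^1*41^1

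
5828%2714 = 400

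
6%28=6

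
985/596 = 1+389/596 = 1.65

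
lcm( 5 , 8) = 40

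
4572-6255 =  -1683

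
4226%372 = 134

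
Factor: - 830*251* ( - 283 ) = 58957390=2^1 * 5^1 * 83^1*251^1*283^1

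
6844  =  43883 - 37039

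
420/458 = 210/229=0.92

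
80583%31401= 17781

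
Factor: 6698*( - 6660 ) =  - 2^3*3^2*5^1 *17^1*37^1*197^1  =  - 44608680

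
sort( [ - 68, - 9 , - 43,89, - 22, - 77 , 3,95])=[  -  77, - 68, - 43, -22,  -  9,3,  89, 95]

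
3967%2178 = 1789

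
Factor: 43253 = 7^1*37^1*167^1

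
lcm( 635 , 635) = 635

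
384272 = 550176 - 165904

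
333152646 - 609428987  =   - 276276341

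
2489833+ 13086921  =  15576754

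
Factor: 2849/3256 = 7/8  =  2^( - 3)*7^1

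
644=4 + 640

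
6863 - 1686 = 5177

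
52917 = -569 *(-93 )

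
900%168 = 60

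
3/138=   1/46=0.02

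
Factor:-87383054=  - 2^1*11^2*41^1 *8807^1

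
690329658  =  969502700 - 279173042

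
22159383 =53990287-31830904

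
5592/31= 5592/31 = 180.39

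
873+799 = 1672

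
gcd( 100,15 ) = 5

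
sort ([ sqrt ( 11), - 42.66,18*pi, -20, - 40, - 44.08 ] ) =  [ - 44.08 , - 42.66 ,-40 , - 20,sqrt(11 ),18*pi ]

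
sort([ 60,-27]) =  [ - 27,60]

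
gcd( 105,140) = 35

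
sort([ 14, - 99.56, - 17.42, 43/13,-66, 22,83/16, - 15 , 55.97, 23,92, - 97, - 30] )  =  [  -  99.56, - 97,  -  66,  -  30,  -  17.42,-15, 43/13, 83/16, 14, 22, 23, 55.97, 92]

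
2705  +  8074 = 10779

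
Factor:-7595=-5^1 *7^2 * 31^1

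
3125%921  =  362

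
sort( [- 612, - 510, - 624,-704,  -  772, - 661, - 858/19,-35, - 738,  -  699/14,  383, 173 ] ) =[ - 772, - 738, - 704, - 661,-624, -612, - 510, - 699/14,-858/19, - 35,173,383] 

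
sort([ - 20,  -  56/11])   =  [ - 20 , - 56/11] 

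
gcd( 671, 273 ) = 1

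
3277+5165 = 8442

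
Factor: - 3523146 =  - 2^1*3^1 * 11^1*53381^1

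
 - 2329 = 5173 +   -  7502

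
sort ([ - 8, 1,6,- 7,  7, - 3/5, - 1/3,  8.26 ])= [ - 8 , - 7, - 3/5, - 1/3,  1,6,7,8.26]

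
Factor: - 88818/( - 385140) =2^ ( - 1)*5^( - 1 )*7^( - 2)*113^1 = 113/490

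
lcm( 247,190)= 2470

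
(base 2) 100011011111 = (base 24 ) 3MF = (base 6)14303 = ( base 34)1WR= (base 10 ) 2271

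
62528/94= 665+9/47 = 665.19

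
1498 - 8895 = -7397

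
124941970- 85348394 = 39593576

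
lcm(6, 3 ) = 6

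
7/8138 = 7/8138  =  0.00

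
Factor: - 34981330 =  - 2^1*5^1*31^1*  112843^1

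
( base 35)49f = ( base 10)5230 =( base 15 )183a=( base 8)12156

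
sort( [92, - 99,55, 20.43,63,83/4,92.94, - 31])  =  [ - 99, - 31,20.43 , 83/4, 55 , 63,92,92.94 ] 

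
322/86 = 161/43 = 3.74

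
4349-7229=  - 2880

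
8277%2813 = 2651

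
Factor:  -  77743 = - 77743^1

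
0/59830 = 0 = 0.00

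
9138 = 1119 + 8019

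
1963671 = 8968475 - 7004804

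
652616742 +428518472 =1081135214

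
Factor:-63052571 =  - 179^1*352249^1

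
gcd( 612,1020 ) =204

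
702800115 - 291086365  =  411713750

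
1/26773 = 1/26773 = 0.00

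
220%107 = 6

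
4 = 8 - 4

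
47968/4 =11992 =11992.00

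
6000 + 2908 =8908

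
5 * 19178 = 95890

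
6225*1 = 6225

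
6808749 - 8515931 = -1707182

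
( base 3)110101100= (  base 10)9027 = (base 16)2343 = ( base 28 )BEB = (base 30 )a0r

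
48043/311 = 154 + 149/311 = 154.48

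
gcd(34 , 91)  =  1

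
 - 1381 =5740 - 7121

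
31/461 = 31/461 = 0.07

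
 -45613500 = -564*80875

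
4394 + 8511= 12905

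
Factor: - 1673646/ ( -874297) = 2^1*3^1 * 13^1*43^1*107^( - 1 )*499^1* 8171^( - 1 ) 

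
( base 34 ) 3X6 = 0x11F4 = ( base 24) 7nc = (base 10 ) 4596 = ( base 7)16254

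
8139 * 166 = 1351074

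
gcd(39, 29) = 1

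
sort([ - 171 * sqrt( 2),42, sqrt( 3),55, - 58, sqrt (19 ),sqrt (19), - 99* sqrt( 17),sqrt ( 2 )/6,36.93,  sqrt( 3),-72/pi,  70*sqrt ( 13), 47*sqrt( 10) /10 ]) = [  -  99*sqrt ( 17), - 171* sqrt( 2 ), - 58,-72/pi,sqrt(2) /6, sqrt ( 3 ),  sqrt (3),sqrt (19), sqrt(19), 47* sqrt(10)/10, 36.93, 42,55,70*sqrt( 13)] 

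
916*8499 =7785084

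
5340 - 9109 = -3769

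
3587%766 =523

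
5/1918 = 5/1918 = 0.00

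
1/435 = 1/435 = 0.00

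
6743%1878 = 1109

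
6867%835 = 187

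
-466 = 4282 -4748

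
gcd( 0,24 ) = 24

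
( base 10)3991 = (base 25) 69G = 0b111110010111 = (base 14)1651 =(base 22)859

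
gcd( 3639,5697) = 3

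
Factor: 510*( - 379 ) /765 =-758/3 = - 2^1*  3^(  -  1 )*379^1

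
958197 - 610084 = 348113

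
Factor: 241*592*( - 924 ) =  - 2^6*3^1 * 7^1 * 11^1*37^1*241^1 =-  131828928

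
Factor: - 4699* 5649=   -  3^1*7^1*37^1* 127^1*  269^1 = - 26544651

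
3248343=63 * 51561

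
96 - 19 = 77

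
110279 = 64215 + 46064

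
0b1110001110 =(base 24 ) 1dm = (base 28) 14e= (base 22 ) 1J8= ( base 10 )910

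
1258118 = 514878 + 743240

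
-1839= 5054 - 6893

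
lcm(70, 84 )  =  420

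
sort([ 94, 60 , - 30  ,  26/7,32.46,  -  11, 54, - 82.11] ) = [- 82.11, - 30, - 11,26/7,32.46, 54,60,94] 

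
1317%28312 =1317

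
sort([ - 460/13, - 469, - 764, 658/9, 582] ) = [ - 764, - 469, - 460/13,658/9,582 ] 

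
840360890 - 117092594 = 723268296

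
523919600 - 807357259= - 283437659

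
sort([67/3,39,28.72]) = [67/3,28.72,39] 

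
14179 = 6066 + 8113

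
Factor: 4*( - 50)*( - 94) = 18800 = 2^4*5^2*47^1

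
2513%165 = 38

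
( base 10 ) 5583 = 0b1010111001111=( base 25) 8N8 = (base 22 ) BBH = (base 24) 9gf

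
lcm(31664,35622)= 284976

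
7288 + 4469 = 11757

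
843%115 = 38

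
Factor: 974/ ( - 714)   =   - 3^( - 1 ) * 7^(- 1)*17^ (  -  1)*487^1 = - 487/357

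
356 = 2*178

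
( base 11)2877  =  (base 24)6AI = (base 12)2196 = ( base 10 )3714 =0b111010000010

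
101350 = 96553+4797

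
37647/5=7529 + 2/5 = 7529.40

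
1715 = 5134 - 3419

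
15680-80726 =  - 65046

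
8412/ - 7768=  - 2103/1942=- 1.08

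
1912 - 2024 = -112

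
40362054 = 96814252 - 56452198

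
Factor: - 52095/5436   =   - 115/12  =  - 2^( - 2)*3^ ( - 1) * 5^1 *23^1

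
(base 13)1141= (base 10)2419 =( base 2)100101110011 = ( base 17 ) 865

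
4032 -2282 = 1750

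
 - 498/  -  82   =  249/41 = 6.07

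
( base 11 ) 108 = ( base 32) 41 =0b10000001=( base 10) 129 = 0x81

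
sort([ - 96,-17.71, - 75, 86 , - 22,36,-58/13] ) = [ - 96 , - 75, - 22,-17.71, - 58/13, 36,86]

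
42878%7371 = 6023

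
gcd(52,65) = 13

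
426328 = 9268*46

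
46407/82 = 565 +77/82  =  565.94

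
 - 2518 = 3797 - 6315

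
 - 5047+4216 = -831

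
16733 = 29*577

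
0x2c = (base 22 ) 20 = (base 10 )44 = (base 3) 1122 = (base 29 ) 1F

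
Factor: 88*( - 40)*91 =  - 320320 = -  2^6*5^1*7^1 *11^1*13^1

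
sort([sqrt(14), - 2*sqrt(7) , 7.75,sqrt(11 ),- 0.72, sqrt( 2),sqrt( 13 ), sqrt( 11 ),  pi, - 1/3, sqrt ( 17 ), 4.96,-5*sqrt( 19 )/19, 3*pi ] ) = [-2*sqrt ( 7 ), - 5 * sqrt( 19)/19,  -  0.72 , - 1/3 , sqrt ( 2), pi,  sqrt (11) , sqrt( 11 ), sqrt ( 13), sqrt (14), sqrt ( 17) , 4.96,7.75 , 3*pi ]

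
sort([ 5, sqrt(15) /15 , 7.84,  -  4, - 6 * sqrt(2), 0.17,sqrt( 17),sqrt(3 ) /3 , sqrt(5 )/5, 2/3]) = [ - 6 * sqrt ( 2),-4,0.17, sqrt(15 ) /15, sqrt(5 ) /5,sqrt(3)/3,2/3,sqrt(17), 5,7.84 ] 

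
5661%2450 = 761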